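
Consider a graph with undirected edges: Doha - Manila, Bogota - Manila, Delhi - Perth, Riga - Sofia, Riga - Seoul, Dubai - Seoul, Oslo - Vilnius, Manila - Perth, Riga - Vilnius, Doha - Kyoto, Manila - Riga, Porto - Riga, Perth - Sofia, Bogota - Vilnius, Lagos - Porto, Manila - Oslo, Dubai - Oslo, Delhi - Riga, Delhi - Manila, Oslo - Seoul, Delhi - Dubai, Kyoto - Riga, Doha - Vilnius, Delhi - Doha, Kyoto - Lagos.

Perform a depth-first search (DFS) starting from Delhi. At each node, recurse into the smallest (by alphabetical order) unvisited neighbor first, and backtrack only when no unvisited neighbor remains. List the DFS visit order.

Delhi → Doha → Kyoto → Lagos → Porto → Riga → Manila → Bogota → Vilnius → Oslo → Dubai → Seoul → Perth → Sofia

Visit Delhi
Delhi → Doha
Doha → Kyoto
Kyoto → Lagos
Lagos → Porto
Porto → Riga
Riga → Manila
Manila → Bogota
Bogota → Vilnius
Vilnius → Oslo
Oslo → Dubai
Dubai → Seoul
Manila → Perth
Perth → Sofia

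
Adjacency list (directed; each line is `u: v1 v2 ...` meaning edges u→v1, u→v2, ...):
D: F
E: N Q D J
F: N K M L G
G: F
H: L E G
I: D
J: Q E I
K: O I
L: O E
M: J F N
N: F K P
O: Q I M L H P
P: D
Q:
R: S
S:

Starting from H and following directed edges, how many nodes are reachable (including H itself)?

BFS from H visits: H, L, E, G, O, N, Q, D, J, F, I, M, P, K
Reachable nodes: 14 of 16 total.

14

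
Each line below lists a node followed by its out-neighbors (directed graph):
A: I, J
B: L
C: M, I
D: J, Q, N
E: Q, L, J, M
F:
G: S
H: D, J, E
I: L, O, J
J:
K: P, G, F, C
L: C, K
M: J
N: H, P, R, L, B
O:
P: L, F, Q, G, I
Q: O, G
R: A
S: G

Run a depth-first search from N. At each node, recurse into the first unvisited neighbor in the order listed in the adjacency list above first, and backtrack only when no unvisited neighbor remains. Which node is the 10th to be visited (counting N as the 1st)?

Visit N
N → H
H → D
D → J
D → Q
Q → O
Q → G
G → S
H → E
E → L
L → C
C → M
C → I
L → K
K → P
P → F
N → R
R → A
N → B

Visit order: N, H, D, J, Q, O, G, S, E, L, C, M, I, K, P, F, R, A, B

L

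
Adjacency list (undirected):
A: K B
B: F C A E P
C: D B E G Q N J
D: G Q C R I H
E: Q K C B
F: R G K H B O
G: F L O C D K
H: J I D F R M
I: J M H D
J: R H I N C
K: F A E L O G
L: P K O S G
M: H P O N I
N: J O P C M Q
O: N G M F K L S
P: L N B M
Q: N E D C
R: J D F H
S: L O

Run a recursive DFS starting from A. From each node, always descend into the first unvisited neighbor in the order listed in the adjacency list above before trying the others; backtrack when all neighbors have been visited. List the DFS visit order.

A K F R J H I M P L O N C D G Q E B S

Visit A
A → K
K → F
F → R
R → J
J → H
H → I
I → M
M → P
P → L
L → O
O → N
N → C
C → D
D → G
D → Q
Q → E
E → B
O → S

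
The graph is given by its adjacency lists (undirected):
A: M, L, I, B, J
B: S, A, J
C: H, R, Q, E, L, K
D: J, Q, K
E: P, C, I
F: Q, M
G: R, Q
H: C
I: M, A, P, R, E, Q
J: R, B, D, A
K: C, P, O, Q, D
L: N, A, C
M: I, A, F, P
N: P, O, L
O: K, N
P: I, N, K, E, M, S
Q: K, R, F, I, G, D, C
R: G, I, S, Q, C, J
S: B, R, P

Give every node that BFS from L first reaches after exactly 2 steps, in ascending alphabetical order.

B, E, H, I, J, K, M, O, P, Q, R

Level 0: L
Level 1: A, C, N
Level 2: B, E, H, I, J, K, M, O, P, Q, R
Level 3: D, F, G, S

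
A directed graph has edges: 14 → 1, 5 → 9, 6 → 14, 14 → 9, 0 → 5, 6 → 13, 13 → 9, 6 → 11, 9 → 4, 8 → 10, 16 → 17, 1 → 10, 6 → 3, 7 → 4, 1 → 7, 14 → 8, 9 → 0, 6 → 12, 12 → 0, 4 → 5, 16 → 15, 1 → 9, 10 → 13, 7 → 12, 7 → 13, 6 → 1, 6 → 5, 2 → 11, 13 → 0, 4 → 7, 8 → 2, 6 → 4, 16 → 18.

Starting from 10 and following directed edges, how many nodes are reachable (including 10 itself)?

BFS from 10 visits: 10, 13, 0, 9, 5, 4, 7, 12
Reachable nodes: 8 of 19 total.

8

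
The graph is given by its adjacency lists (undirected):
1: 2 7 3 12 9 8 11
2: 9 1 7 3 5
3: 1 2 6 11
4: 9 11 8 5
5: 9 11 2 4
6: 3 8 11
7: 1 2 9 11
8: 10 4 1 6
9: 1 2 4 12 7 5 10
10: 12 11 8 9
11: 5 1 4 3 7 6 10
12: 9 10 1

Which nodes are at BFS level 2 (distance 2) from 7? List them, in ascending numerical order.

3, 4, 5, 6, 8, 10, 12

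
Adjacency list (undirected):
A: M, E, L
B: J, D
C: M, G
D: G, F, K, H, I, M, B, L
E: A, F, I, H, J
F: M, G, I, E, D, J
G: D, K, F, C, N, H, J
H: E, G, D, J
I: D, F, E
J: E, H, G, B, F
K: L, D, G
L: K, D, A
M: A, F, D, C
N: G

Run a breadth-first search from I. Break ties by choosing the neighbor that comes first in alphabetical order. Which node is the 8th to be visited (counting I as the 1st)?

K

Visit I; enqueue D, E, F → queue [D, E, F]
Visit D; enqueue B, G, H, K, L, M → queue [E, F, B, G, H, K, L, M]
Visit E; enqueue A, J → queue [F, B, G, H, K, L, M, A, J]
Visit F → queue [B, G, H, K, L, M, A, J]
Visit B → queue [G, H, K, L, M, A, J]
Visit G; enqueue C, N → queue [H, K, L, M, A, J, C, N]
Visit H → queue [K, L, M, A, J, C, N]
Visit K → queue [L, M, A, J, C, N]
Visit L → queue [M, A, J, C, N]
Visit M → queue [A, J, C, N]
Visit A → queue [J, C, N]
Visit J → queue [C, N]
Visit C → queue [N]
Visit N → queue []

Visit order: I, D, E, F, B, G, H, K, L, M, A, J, C, N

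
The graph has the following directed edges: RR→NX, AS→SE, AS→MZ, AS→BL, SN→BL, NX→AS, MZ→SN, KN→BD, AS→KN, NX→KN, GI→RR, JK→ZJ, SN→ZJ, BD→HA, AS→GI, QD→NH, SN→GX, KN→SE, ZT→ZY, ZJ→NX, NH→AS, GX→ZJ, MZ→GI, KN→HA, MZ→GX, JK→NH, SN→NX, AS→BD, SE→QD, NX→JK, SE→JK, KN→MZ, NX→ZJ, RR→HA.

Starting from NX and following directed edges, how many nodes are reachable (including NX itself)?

16

BFS from NX visits: NX, ZJ, KN, JK, AS, SE, MZ, HA, BD, NH, GI, BL, QD, SN, GX, RR
Reachable nodes: 16 of 18 total.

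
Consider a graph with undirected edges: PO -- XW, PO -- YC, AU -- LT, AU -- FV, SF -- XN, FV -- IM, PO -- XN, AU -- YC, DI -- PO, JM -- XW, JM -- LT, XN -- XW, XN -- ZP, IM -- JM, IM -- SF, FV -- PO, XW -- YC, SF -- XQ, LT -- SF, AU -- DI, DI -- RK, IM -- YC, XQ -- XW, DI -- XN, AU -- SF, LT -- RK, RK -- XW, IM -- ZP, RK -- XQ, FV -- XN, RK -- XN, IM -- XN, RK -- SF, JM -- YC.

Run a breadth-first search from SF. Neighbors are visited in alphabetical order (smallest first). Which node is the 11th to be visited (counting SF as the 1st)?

JM

Visit SF; enqueue AU, IM, LT, RK, XN, XQ → queue [AU, IM, LT, RK, XN, XQ]
Visit AU; enqueue DI, FV, YC → queue [IM, LT, RK, XN, XQ, DI, FV, YC]
Visit IM; enqueue JM, ZP → queue [LT, RK, XN, XQ, DI, FV, YC, JM, ZP]
Visit LT → queue [RK, XN, XQ, DI, FV, YC, JM, ZP]
Visit RK; enqueue XW → queue [XN, XQ, DI, FV, YC, JM, ZP, XW]
Visit XN; enqueue PO → queue [XQ, DI, FV, YC, JM, ZP, XW, PO]
Visit XQ → queue [DI, FV, YC, JM, ZP, XW, PO]
Visit DI → queue [FV, YC, JM, ZP, XW, PO]
Visit FV → queue [YC, JM, ZP, XW, PO]
Visit YC → queue [JM, ZP, XW, PO]
Visit JM → queue [ZP, XW, PO]
Visit ZP → queue [XW, PO]
Visit XW → queue [PO]
Visit PO → queue []

Visit order: SF, AU, IM, LT, RK, XN, XQ, DI, FV, YC, JM, ZP, XW, PO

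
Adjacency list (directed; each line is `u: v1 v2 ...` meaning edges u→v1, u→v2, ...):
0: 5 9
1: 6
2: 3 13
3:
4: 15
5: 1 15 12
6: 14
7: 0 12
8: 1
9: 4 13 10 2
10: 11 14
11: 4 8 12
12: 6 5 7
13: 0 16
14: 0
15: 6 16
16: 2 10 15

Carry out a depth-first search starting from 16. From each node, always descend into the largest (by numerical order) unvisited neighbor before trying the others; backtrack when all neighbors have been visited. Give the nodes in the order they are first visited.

Visit 16
16 → 15
15 → 6
6 → 14
14 → 0
0 → 9
9 → 13
9 → 10
10 → 11
11 → 12
12 → 7
12 → 5
5 → 1
11 → 8
11 → 4
9 → 2
2 → 3

16 -> 15 -> 6 -> 14 -> 0 -> 9 -> 13 -> 10 -> 11 -> 12 -> 7 -> 5 -> 1 -> 8 -> 4 -> 2 -> 3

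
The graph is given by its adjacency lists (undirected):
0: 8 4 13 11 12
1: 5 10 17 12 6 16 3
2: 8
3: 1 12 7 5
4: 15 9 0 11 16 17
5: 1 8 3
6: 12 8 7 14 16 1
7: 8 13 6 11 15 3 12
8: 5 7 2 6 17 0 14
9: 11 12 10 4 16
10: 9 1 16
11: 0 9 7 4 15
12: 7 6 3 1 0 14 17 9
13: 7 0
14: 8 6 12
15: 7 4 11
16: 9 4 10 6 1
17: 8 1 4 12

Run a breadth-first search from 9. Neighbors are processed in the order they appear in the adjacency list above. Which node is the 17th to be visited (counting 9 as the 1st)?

5

Visit 9; enqueue 11, 12, 10, 4, 16 → queue [11, 12, 10, 4, 16]
Visit 11; enqueue 0, 7, 15 → queue [12, 10, 4, 16, 0, 7, 15]
Visit 12; enqueue 6, 3, 1, 14, 17 → queue [10, 4, 16, 0, 7, 15, 6, 3, 1, 14, 17]
Visit 10 → queue [4, 16, 0, 7, 15, 6, 3, 1, 14, 17]
Visit 4 → queue [16, 0, 7, 15, 6, 3, 1, 14, 17]
Visit 16 → queue [0, 7, 15, 6, 3, 1, 14, 17]
Visit 0; enqueue 8, 13 → queue [7, 15, 6, 3, 1, 14, 17, 8, 13]
Visit 7 → queue [15, 6, 3, 1, 14, 17, 8, 13]
Visit 15 → queue [6, 3, 1, 14, 17, 8, 13]
Visit 6 → queue [3, 1, 14, 17, 8, 13]
Visit 3; enqueue 5 → queue [1, 14, 17, 8, 13, 5]
Visit 1 → queue [14, 17, 8, 13, 5]
Visit 14 → queue [17, 8, 13, 5]
Visit 17 → queue [8, 13, 5]
Visit 8; enqueue 2 → queue [13, 5, 2]
Visit 13 → queue [5, 2]
Visit 5 → queue [2]
Visit 2 → queue []

Visit order: 9, 11, 12, 10, 4, 16, 0, 7, 15, 6, 3, 1, 14, 17, 8, 13, 5, 2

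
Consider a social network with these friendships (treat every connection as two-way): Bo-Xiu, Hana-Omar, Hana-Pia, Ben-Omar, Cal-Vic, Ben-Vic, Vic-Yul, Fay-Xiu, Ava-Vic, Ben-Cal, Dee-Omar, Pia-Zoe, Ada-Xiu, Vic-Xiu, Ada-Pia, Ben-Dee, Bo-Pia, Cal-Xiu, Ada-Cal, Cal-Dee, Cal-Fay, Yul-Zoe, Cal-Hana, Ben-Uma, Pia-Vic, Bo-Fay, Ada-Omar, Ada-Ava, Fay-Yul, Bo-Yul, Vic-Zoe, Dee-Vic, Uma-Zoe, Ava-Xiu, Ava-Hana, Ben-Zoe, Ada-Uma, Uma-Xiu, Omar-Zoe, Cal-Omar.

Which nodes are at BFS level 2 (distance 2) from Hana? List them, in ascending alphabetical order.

Level 0: Hana
Level 1: Ava, Cal, Omar, Pia
Level 2: Ada, Ben, Bo, Dee, Fay, Vic, Xiu, Zoe
Level 3: Uma, Yul

Ada, Ben, Bo, Dee, Fay, Vic, Xiu, Zoe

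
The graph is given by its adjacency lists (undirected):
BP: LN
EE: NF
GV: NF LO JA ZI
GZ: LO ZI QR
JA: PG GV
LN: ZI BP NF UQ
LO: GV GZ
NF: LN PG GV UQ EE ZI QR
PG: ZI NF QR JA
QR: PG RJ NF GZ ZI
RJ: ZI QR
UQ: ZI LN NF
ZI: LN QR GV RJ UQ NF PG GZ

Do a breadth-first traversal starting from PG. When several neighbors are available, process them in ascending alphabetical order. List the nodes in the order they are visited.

Visit PG; enqueue JA, NF, QR, ZI → queue [JA, NF, QR, ZI]
Visit JA; enqueue GV → queue [NF, QR, ZI, GV]
Visit NF; enqueue EE, LN, UQ → queue [QR, ZI, GV, EE, LN, UQ]
Visit QR; enqueue GZ, RJ → queue [ZI, GV, EE, LN, UQ, GZ, RJ]
Visit ZI → queue [GV, EE, LN, UQ, GZ, RJ]
Visit GV; enqueue LO → queue [EE, LN, UQ, GZ, RJ, LO]
Visit EE → queue [LN, UQ, GZ, RJ, LO]
Visit LN; enqueue BP → queue [UQ, GZ, RJ, LO, BP]
Visit UQ → queue [GZ, RJ, LO, BP]
Visit GZ → queue [RJ, LO, BP]
Visit RJ → queue [LO, BP]
Visit LO → queue [BP]
Visit BP → queue []

PG, JA, NF, QR, ZI, GV, EE, LN, UQ, GZ, RJ, LO, BP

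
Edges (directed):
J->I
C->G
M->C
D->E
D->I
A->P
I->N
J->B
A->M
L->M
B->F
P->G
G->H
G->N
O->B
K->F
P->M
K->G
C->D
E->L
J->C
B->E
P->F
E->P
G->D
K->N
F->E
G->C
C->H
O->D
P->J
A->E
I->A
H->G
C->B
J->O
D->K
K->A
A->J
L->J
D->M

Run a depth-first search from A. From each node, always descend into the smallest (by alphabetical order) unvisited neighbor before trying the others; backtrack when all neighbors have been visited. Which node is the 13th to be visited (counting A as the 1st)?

Visit A
A → E
E → L
L → J
J → B
B → F
J → C
C → D
D → I
I → N
D → K
K → G
G → H
D → M
J → O
E → P

Visit order: A, E, L, J, B, F, C, D, I, N, K, G, H, M, O, P

H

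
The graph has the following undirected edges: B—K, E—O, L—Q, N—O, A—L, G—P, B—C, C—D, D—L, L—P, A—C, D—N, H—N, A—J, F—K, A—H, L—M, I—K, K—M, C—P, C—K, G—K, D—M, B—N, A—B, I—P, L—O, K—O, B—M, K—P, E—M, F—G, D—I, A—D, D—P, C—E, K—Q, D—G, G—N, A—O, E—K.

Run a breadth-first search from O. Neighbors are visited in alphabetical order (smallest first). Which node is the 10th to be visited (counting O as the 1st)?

Visit O; enqueue A, E, K, L, N → queue [A, E, K, L, N]
Visit A; enqueue B, C, D, H, J → queue [E, K, L, N, B, C, D, H, J]
Visit E; enqueue M → queue [K, L, N, B, C, D, H, J, M]
Visit K; enqueue F, G, I, P, Q → queue [L, N, B, C, D, H, J, M, F, G, I, P, Q]
Visit L → queue [N, B, C, D, H, J, M, F, G, I, P, Q]
Visit N → queue [B, C, D, H, J, M, F, G, I, P, Q]
Visit B → queue [C, D, H, J, M, F, G, I, P, Q]
Visit C → queue [D, H, J, M, F, G, I, P, Q]
Visit D → queue [H, J, M, F, G, I, P, Q]
Visit H → queue [J, M, F, G, I, P, Q]
Visit J → queue [M, F, G, I, P, Q]
Visit M → queue [F, G, I, P, Q]
Visit F → queue [G, I, P, Q]
Visit G → queue [I, P, Q]
Visit I → queue [P, Q]
Visit P → queue [Q]
Visit Q → queue []

Visit order: O, A, E, K, L, N, B, C, D, H, J, M, F, G, I, P, Q

H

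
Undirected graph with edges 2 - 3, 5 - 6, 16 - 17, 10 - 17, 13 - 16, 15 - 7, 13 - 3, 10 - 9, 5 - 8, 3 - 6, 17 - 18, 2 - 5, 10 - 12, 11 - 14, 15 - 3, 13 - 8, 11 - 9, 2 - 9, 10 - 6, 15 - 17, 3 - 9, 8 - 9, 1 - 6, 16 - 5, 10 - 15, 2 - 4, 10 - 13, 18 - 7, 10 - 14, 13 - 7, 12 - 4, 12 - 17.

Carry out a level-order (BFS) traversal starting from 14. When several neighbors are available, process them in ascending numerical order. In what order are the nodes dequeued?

Visit 14; enqueue 10, 11 → queue [10, 11]
Visit 10; enqueue 6, 9, 12, 13, 15, 17 → queue [11, 6, 9, 12, 13, 15, 17]
Visit 11 → queue [6, 9, 12, 13, 15, 17]
Visit 6; enqueue 1, 3, 5 → queue [9, 12, 13, 15, 17, 1, 3, 5]
Visit 9; enqueue 2, 8 → queue [12, 13, 15, 17, 1, 3, 5, 2, 8]
Visit 12; enqueue 4 → queue [13, 15, 17, 1, 3, 5, 2, 8, 4]
Visit 13; enqueue 7, 16 → queue [15, 17, 1, 3, 5, 2, 8, 4, 7, 16]
Visit 15 → queue [17, 1, 3, 5, 2, 8, 4, 7, 16]
Visit 17; enqueue 18 → queue [1, 3, 5, 2, 8, 4, 7, 16, 18]
Visit 1 → queue [3, 5, 2, 8, 4, 7, 16, 18]
Visit 3 → queue [5, 2, 8, 4, 7, 16, 18]
Visit 5 → queue [2, 8, 4, 7, 16, 18]
Visit 2 → queue [8, 4, 7, 16, 18]
Visit 8 → queue [4, 7, 16, 18]
Visit 4 → queue [7, 16, 18]
Visit 7 → queue [16, 18]
Visit 16 → queue [18]
Visit 18 → queue []

14, 10, 11, 6, 9, 12, 13, 15, 17, 1, 3, 5, 2, 8, 4, 7, 16, 18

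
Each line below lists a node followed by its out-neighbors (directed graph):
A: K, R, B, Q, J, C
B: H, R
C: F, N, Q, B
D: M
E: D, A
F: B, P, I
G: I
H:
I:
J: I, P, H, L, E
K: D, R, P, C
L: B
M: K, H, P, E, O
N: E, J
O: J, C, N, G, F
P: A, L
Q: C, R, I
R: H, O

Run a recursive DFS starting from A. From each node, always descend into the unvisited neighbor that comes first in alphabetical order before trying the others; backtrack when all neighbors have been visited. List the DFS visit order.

A -> B -> H -> R -> O -> C -> F -> I -> P -> L -> N -> E -> D -> M -> K -> J -> Q -> G

Visit A
A → B
B → H
B → R
R → O
O → C
C → F
F → I
F → P
P → L
C → N
N → E
E → D
D → M
M → K
N → J
C → Q
O → G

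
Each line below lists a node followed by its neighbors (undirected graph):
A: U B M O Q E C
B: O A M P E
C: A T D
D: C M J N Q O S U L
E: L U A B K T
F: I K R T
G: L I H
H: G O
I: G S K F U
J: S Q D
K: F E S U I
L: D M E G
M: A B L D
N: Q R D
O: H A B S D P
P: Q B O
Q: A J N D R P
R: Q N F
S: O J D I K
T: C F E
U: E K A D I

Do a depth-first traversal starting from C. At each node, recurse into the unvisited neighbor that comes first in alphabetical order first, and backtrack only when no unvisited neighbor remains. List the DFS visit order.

C, A, B, E, K, F, I, G, H, O, D, J, Q, N, R, P, S, L, M, U, T

Visit C
C → A
A → B
B → E
E → K
K → F
F → I
I → G
G → H
H → O
O → D
D → J
J → Q
Q → N
N → R
Q → P
J → S
D → L
L → M
D → U
F → T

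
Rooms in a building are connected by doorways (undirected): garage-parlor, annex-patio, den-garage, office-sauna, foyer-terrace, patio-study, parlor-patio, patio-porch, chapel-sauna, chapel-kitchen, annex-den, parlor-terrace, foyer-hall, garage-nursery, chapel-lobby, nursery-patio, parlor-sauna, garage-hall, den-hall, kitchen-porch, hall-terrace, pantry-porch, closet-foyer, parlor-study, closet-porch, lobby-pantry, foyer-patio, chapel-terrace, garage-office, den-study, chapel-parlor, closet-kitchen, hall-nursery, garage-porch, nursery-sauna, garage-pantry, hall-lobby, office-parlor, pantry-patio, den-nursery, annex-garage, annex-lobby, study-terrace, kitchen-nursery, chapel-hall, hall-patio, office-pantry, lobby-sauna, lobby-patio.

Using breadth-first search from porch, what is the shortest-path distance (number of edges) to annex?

Level 0: porch
Level 1: closet, garage, kitchen, pantry, patio
Level 2: annex, chapel, den, foyer, hall, lobby, nursery, office, parlor, study
Level 3: sauna, terrace
annex first appears at level 2.

2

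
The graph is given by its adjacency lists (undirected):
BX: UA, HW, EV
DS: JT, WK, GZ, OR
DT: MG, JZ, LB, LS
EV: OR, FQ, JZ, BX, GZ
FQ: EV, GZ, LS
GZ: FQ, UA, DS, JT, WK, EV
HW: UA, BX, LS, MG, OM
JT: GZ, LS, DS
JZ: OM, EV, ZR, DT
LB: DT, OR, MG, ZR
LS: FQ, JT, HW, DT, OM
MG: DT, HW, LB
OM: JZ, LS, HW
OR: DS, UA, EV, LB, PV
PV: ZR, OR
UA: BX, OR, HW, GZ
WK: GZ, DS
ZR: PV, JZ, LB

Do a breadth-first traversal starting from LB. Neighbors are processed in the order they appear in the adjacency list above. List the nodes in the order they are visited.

LB -> DT -> OR -> MG -> ZR -> JZ -> LS -> DS -> UA -> EV -> PV -> HW -> OM -> FQ -> JT -> WK -> GZ -> BX

Visit LB; enqueue DT, OR, MG, ZR → queue [DT, OR, MG, ZR]
Visit DT; enqueue JZ, LS → queue [OR, MG, ZR, JZ, LS]
Visit OR; enqueue DS, UA, EV, PV → queue [MG, ZR, JZ, LS, DS, UA, EV, PV]
Visit MG; enqueue HW → queue [ZR, JZ, LS, DS, UA, EV, PV, HW]
Visit ZR → queue [JZ, LS, DS, UA, EV, PV, HW]
Visit JZ; enqueue OM → queue [LS, DS, UA, EV, PV, HW, OM]
Visit LS; enqueue FQ, JT → queue [DS, UA, EV, PV, HW, OM, FQ, JT]
Visit DS; enqueue WK, GZ → queue [UA, EV, PV, HW, OM, FQ, JT, WK, GZ]
Visit UA; enqueue BX → queue [EV, PV, HW, OM, FQ, JT, WK, GZ, BX]
Visit EV → queue [PV, HW, OM, FQ, JT, WK, GZ, BX]
Visit PV → queue [HW, OM, FQ, JT, WK, GZ, BX]
Visit HW → queue [OM, FQ, JT, WK, GZ, BX]
Visit OM → queue [FQ, JT, WK, GZ, BX]
Visit FQ → queue [JT, WK, GZ, BX]
Visit JT → queue [WK, GZ, BX]
Visit WK → queue [GZ, BX]
Visit GZ → queue [BX]
Visit BX → queue []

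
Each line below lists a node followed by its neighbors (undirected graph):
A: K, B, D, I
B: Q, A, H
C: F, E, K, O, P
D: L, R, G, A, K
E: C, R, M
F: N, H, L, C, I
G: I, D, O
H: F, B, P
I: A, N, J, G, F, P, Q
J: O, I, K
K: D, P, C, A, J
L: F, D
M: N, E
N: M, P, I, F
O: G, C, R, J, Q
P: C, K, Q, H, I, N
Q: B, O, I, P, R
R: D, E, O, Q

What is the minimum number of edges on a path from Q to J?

Level 0: Q
Level 1: B, I, O, P, R
Level 2: A, C, D, E, F, G, H, J, K, N
Level 3: L, M
J first appears at level 2.

2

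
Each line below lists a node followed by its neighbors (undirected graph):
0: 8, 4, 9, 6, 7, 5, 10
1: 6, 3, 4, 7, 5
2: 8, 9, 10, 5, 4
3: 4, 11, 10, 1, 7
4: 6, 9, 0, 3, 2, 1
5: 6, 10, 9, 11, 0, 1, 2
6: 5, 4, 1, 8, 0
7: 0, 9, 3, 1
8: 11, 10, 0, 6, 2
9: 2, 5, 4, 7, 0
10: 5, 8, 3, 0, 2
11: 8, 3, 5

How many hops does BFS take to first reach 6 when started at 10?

Level 0: 10
Level 1: 0, 2, 3, 5, 8
Level 2: 1, 4, 6, 7, 9, 11
6 first appears at level 2.

2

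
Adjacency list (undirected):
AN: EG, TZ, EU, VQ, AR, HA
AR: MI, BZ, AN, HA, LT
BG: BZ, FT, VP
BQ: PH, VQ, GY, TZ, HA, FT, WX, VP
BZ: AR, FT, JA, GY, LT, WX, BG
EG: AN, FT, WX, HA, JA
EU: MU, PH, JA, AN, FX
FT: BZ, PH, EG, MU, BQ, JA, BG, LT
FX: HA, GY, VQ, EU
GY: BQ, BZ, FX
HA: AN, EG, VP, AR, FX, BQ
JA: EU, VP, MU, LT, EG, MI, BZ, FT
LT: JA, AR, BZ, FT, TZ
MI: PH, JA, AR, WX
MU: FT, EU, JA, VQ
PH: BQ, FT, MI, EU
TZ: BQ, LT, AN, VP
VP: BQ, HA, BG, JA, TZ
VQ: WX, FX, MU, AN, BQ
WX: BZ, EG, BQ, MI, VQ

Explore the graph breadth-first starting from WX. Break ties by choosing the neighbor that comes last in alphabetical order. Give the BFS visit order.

WX, VQ, MI, EG, BZ, BQ, MU, FX, AN, PH, JA, AR, HA, FT, LT, GY, BG, VP, TZ, EU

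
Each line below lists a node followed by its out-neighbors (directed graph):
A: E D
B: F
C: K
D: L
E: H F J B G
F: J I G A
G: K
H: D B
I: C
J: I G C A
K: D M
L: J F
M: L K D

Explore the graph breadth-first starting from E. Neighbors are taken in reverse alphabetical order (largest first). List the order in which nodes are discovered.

E, J, H, G, F, B, I, C, A, D, K, L, M

Visit E; enqueue J, H, G, F, B → queue [J, H, G, F, B]
Visit J; enqueue I, C, A → queue [H, G, F, B, I, C, A]
Visit H; enqueue D → queue [G, F, B, I, C, A, D]
Visit G; enqueue K → queue [F, B, I, C, A, D, K]
Visit F → queue [B, I, C, A, D, K]
Visit B → queue [I, C, A, D, K]
Visit I → queue [C, A, D, K]
Visit C → queue [A, D, K]
Visit A → queue [D, K]
Visit D; enqueue L → queue [K, L]
Visit K; enqueue M → queue [L, M]
Visit L → queue [M]
Visit M → queue []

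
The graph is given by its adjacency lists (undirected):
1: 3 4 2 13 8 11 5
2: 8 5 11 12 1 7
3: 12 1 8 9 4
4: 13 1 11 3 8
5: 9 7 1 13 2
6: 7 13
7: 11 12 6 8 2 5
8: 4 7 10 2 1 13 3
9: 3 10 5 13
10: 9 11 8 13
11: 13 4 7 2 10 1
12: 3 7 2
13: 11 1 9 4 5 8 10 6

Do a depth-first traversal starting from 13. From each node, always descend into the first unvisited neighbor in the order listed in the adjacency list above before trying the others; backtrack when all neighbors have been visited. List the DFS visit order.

Visit 13
13 → 11
11 → 4
4 → 1
1 → 3
3 → 12
12 → 7
7 → 6
7 → 8
8 → 10
10 → 9
9 → 5
5 → 2

13 11 4 1 3 12 7 6 8 10 9 5 2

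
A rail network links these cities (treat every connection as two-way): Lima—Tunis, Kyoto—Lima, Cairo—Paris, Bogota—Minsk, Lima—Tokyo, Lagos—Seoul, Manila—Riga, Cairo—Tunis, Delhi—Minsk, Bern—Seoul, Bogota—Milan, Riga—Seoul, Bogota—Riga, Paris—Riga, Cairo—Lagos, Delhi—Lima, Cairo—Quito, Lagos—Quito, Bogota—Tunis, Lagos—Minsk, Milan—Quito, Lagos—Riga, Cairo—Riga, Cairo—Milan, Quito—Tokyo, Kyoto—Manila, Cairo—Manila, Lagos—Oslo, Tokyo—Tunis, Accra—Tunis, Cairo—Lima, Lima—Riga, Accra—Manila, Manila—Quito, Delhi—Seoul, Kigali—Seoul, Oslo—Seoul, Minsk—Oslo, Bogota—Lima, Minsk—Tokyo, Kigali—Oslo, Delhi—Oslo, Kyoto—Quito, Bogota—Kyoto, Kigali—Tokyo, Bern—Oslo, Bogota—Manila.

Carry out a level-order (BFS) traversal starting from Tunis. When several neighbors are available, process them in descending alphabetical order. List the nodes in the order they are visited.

Visit Tunis; enqueue Tokyo, Lima, Cairo, Bogota, Accra → queue [Tokyo, Lima, Cairo, Bogota, Accra]
Visit Tokyo; enqueue Quito, Minsk, Kigali → queue [Lima, Cairo, Bogota, Accra, Quito, Minsk, Kigali]
Visit Lima; enqueue Riga, Kyoto, Delhi → queue [Cairo, Bogota, Accra, Quito, Minsk, Kigali, Riga, Kyoto, Delhi]
Visit Cairo; enqueue Paris, Milan, Manila, Lagos → queue [Bogota, Accra, Quito, Minsk, Kigali, Riga, Kyoto, Delhi, Paris, Milan, Manila, Lagos]
Visit Bogota → queue [Accra, Quito, Minsk, Kigali, Riga, Kyoto, Delhi, Paris, Milan, Manila, Lagos]
Visit Accra → queue [Quito, Minsk, Kigali, Riga, Kyoto, Delhi, Paris, Milan, Manila, Lagos]
Visit Quito → queue [Minsk, Kigali, Riga, Kyoto, Delhi, Paris, Milan, Manila, Lagos]
Visit Minsk; enqueue Oslo → queue [Kigali, Riga, Kyoto, Delhi, Paris, Milan, Manila, Lagos, Oslo]
Visit Kigali; enqueue Seoul → queue [Riga, Kyoto, Delhi, Paris, Milan, Manila, Lagos, Oslo, Seoul]
Visit Riga → queue [Kyoto, Delhi, Paris, Milan, Manila, Lagos, Oslo, Seoul]
Visit Kyoto → queue [Delhi, Paris, Milan, Manila, Lagos, Oslo, Seoul]
Visit Delhi → queue [Paris, Milan, Manila, Lagos, Oslo, Seoul]
Visit Paris → queue [Milan, Manila, Lagos, Oslo, Seoul]
Visit Milan → queue [Manila, Lagos, Oslo, Seoul]
Visit Manila → queue [Lagos, Oslo, Seoul]
Visit Lagos → queue [Oslo, Seoul]
Visit Oslo; enqueue Bern → queue [Seoul, Bern]
Visit Seoul → queue [Bern]
Visit Bern → queue []

Tunis → Tokyo → Lima → Cairo → Bogota → Accra → Quito → Minsk → Kigali → Riga → Kyoto → Delhi → Paris → Milan → Manila → Lagos → Oslo → Seoul → Bern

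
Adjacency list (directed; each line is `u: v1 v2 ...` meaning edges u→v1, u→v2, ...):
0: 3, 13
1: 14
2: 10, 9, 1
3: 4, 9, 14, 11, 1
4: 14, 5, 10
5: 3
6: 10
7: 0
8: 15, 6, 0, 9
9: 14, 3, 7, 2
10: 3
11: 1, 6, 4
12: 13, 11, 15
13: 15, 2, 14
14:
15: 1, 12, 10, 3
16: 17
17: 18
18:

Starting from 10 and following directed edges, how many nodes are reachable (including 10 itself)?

BFS from 10 visits: 10, 3, 4, 9, 14, 11, 1, 5, 7, 2, 6, 0, 13, 15, 12
Reachable nodes: 15 of 19 total.

15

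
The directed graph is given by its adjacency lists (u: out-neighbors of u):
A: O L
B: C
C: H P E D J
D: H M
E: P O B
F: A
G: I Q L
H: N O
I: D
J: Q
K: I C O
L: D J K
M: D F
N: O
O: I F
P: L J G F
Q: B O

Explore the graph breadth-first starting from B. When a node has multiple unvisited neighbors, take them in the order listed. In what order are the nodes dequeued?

Visit B; enqueue C → queue [C]
Visit C; enqueue H, P, E, D, J → queue [H, P, E, D, J]
Visit H; enqueue N, O → queue [P, E, D, J, N, O]
Visit P; enqueue L, G, F → queue [E, D, J, N, O, L, G, F]
Visit E → queue [D, J, N, O, L, G, F]
Visit D; enqueue M → queue [J, N, O, L, G, F, M]
Visit J; enqueue Q → queue [N, O, L, G, F, M, Q]
Visit N → queue [O, L, G, F, M, Q]
Visit O; enqueue I → queue [L, G, F, M, Q, I]
Visit L; enqueue K → queue [G, F, M, Q, I, K]
Visit G → queue [F, M, Q, I, K]
Visit F; enqueue A → queue [M, Q, I, K, A]
Visit M → queue [Q, I, K, A]
Visit Q → queue [I, K, A]
Visit I → queue [K, A]
Visit K → queue [A]
Visit A → queue []

B C H P E D J N O L G F M Q I K A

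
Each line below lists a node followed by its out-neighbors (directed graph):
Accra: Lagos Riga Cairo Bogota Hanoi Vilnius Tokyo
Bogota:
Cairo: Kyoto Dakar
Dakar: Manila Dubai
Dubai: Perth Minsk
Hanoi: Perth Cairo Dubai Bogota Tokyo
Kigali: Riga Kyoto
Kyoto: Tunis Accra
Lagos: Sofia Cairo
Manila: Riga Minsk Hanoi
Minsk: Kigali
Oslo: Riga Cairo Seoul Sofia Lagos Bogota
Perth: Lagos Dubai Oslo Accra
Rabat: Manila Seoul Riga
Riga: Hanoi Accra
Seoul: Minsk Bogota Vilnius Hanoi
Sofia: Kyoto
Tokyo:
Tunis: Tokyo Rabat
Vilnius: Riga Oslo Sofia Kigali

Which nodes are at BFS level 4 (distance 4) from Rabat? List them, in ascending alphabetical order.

Dakar, Kyoto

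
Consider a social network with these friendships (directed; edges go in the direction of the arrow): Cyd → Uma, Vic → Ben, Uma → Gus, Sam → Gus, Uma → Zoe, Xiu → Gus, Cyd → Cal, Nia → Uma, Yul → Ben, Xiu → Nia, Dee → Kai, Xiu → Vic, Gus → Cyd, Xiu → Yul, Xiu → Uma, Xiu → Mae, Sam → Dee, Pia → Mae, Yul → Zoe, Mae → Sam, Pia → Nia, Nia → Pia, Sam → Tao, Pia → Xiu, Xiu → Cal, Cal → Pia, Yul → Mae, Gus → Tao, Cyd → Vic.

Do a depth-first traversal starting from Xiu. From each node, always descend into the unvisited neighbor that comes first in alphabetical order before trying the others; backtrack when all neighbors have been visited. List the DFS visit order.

Xiu Cal Pia Mae Sam Dee Kai Gus Cyd Uma Zoe Vic Ben Tao Nia Yul

Visit Xiu
Xiu → Cal
Cal → Pia
Pia → Mae
Mae → Sam
Sam → Dee
Dee → Kai
Sam → Gus
Gus → Cyd
Cyd → Uma
Uma → Zoe
Cyd → Vic
Vic → Ben
Gus → Tao
Pia → Nia
Xiu → Yul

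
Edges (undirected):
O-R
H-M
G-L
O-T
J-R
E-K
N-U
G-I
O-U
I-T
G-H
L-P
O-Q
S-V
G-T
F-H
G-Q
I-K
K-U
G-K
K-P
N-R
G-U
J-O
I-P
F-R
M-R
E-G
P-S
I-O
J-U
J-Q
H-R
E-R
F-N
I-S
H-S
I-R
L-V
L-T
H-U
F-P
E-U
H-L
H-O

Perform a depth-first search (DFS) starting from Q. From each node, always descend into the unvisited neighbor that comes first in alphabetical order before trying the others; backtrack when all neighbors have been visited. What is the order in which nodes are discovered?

Q, G, E, K, I, O, H, F, N, R, J, U, M, P, L, T, V, S

Visit Q
Q → G
G → E
E → K
K → I
I → O
O → H
H → F
F → N
N → R
R → J
J → U
R → M
F → P
P → L
L → T
L → V
V → S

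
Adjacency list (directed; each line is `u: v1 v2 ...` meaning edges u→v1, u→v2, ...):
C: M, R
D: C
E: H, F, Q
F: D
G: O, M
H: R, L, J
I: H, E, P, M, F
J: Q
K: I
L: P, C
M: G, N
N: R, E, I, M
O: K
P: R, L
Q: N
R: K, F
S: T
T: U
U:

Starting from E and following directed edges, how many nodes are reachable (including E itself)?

16

BFS from E visits: E, F, H, Q, D, J, L, R, N, C, P, K, I, M, G, O
Reachable nodes: 16 of 19 total.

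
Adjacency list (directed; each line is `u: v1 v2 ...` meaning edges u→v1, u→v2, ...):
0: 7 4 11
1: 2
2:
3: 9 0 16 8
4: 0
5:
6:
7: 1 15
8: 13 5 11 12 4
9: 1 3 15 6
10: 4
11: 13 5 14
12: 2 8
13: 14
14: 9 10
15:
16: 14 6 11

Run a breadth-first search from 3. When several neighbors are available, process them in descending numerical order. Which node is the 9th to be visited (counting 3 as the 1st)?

Visit 3; enqueue 16, 9, 8, 0 → queue [16, 9, 8, 0]
Visit 16; enqueue 14, 11, 6 → queue [9, 8, 0, 14, 11, 6]
Visit 9; enqueue 15, 1 → queue [8, 0, 14, 11, 6, 15, 1]
Visit 8; enqueue 13, 12, 5, 4 → queue [0, 14, 11, 6, 15, 1, 13, 12, 5, 4]
Visit 0; enqueue 7 → queue [14, 11, 6, 15, 1, 13, 12, 5, 4, 7]
Visit 14; enqueue 10 → queue [11, 6, 15, 1, 13, 12, 5, 4, 7, 10]
Visit 11 → queue [6, 15, 1, 13, 12, 5, 4, 7, 10]
Visit 6 → queue [15, 1, 13, 12, 5, 4, 7, 10]
Visit 15 → queue [1, 13, 12, 5, 4, 7, 10]
Visit 1; enqueue 2 → queue [13, 12, 5, 4, 7, 10, 2]
Visit 13 → queue [12, 5, 4, 7, 10, 2]
Visit 12 → queue [5, 4, 7, 10, 2]
Visit 5 → queue [4, 7, 10, 2]
Visit 4 → queue [7, 10, 2]
Visit 7 → queue [10, 2]
Visit 10 → queue [2]
Visit 2 → queue []

Visit order: 3, 16, 9, 8, 0, 14, 11, 6, 15, 1, 13, 12, 5, 4, 7, 10, 2

15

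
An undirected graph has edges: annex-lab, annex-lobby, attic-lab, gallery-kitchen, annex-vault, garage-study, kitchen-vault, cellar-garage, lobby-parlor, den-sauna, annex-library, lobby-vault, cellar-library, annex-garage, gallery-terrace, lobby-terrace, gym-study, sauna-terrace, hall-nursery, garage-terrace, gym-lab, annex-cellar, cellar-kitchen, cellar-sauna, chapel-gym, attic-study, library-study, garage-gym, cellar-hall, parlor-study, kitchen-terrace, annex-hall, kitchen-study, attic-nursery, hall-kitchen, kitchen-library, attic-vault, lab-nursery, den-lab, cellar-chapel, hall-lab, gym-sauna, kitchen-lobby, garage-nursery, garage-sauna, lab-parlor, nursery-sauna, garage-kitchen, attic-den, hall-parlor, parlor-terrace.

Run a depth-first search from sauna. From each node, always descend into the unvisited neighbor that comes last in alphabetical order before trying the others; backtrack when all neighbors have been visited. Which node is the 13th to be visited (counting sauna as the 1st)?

cellar

Visit sauna
sauna → terrace
terrace → parlor
parlor → study
study → library
library → kitchen
kitchen → vault
vault → lobby
lobby → annex
annex → lab
lab → nursery
nursery → hall
hall → cellar
cellar → garage
garage → gym
gym → chapel
nursery → attic
attic → den
kitchen → gallery

Visit order: sauna, terrace, parlor, study, library, kitchen, vault, lobby, annex, lab, nursery, hall, cellar, garage, gym, chapel, attic, den, gallery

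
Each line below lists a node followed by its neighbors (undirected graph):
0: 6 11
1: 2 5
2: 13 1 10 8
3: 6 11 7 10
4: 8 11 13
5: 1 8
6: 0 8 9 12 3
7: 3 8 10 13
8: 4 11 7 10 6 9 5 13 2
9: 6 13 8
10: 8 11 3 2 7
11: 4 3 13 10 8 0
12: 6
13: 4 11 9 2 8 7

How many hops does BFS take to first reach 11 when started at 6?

Level 0: 6
Level 1: 0, 3, 8, 9, 12
Level 2: 2, 4, 5, 7, 10, 11, 13
Level 3: 1
11 first appears at level 2.

2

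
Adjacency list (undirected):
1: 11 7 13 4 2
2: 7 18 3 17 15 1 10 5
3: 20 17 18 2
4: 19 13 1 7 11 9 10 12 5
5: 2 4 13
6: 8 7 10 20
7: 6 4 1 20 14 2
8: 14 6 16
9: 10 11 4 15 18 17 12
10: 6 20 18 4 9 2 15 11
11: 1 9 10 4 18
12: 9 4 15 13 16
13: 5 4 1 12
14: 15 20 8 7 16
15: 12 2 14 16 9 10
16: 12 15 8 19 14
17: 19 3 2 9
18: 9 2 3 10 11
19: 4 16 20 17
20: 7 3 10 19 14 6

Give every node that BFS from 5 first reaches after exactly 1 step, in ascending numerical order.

Level 0: 5
Level 1: 2, 4, 13
Level 2: 1, 3, 7, 9, 10, 11, 12, 15, 17, 18, 19
Level 3: 6, 14, 16, 20
Level 4: 8

2, 4, 13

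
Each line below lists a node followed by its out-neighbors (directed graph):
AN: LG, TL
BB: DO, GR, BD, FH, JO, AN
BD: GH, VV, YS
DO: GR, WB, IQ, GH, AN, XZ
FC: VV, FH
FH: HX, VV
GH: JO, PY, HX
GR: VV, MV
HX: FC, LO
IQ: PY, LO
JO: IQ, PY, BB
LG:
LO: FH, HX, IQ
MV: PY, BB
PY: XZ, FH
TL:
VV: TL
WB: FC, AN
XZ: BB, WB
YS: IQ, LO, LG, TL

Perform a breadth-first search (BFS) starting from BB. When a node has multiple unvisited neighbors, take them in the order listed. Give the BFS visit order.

Visit BB; enqueue DO, GR, BD, FH, JO, AN → queue [DO, GR, BD, FH, JO, AN]
Visit DO; enqueue WB, IQ, GH, XZ → queue [GR, BD, FH, JO, AN, WB, IQ, GH, XZ]
Visit GR; enqueue VV, MV → queue [BD, FH, JO, AN, WB, IQ, GH, XZ, VV, MV]
Visit BD; enqueue YS → queue [FH, JO, AN, WB, IQ, GH, XZ, VV, MV, YS]
Visit FH; enqueue HX → queue [JO, AN, WB, IQ, GH, XZ, VV, MV, YS, HX]
Visit JO; enqueue PY → queue [AN, WB, IQ, GH, XZ, VV, MV, YS, HX, PY]
Visit AN; enqueue LG, TL → queue [WB, IQ, GH, XZ, VV, MV, YS, HX, PY, LG, TL]
Visit WB; enqueue FC → queue [IQ, GH, XZ, VV, MV, YS, HX, PY, LG, TL, FC]
Visit IQ; enqueue LO → queue [GH, XZ, VV, MV, YS, HX, PY, LG, TL, FC, LO]
Visit GH → queue [XZ, VV, MV, YS, HX, PY, LG, TL, FC, LO]
Visit XZ → queue [VV, MV, YS, HX, PY, LG, TL, FC, LO]
Visit VV → queue [MV, YS, HX, PY, LG, TL, FC, LO]
Visit MV → queue [YS, HX, PY, LG, TL, FC, LO]
Visit YS → queue [HX, PY, LG, TL, FC, LO]
Visit HX → queue [PY, LG, TL, FC, LO]
Visit PY → queue [LG, TL, FC, LO]
Visit LG → queue [TL, FC, LO]
Visit TL → queue [FC, LO]
Visit FC → queue [LO]
Visit LO → queue []

BB DO GR BD FH JO AN WB IQ GH XZ VV MV YS HX PY LG TL FC LO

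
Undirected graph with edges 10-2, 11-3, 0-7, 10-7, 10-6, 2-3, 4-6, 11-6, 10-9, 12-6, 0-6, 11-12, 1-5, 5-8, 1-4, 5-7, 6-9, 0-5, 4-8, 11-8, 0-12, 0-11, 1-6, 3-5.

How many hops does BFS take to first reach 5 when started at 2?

2

Level 0: 2
Level 1: 3, 10
Level 2: 5, 6, 7, 9, 11
Level 3: 0, 1, 4, 8, 12
5 first appears at level 2.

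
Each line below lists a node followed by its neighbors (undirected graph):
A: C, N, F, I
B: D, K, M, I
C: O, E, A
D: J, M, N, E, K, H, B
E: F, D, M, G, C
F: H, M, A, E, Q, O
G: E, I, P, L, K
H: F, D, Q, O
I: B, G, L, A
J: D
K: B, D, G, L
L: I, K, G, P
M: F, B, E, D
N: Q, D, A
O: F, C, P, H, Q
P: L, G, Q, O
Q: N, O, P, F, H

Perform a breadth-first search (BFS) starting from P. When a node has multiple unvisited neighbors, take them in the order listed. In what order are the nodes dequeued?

Visit P; enqueue L, G, Q, O → queue [L, G, Q, O]
Visit L; enqueue I, K → queue [G, Q, O, I, K]
Visit G; enqueue E → queue [Q, O, I, K, E]
Visit Q; enqueue N, F, H → queue [O, I, K, E, N, F, H]
Visit O; enqueue C → queue [I, K, E, N, F, H, C]
Visit I; enqueue B, A → queue [K, E, N, F, H, C, B, A]
Visit K; enqueue D → queue [E, N, F, H, C, B, A, D]
Visit E; enqueue M → queue [N, F, H, C, B, A, D, M]
Visit N → queue [F, H, C, B, A, D, M]
Visit F → queue [H, C, B, A, D, M]
Visit H → queue [C, B, A, D, M]
Visit C → queue [B, A, D, M]
Visit B → queue [A, D, M]
Visit A → queue [D, M]
Visit D; enqueue J → queue [M, J]
Visit M → queue [J]
Visit J → queue []

P, L, G, Q, O, I, K, E, N, F, H, C, B, A, D, M, J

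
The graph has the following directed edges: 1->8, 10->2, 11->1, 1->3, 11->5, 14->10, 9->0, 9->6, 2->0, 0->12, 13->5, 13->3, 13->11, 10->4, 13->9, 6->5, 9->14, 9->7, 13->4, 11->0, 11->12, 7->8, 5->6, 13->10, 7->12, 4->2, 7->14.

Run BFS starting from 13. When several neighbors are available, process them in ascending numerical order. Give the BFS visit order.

Visit 13; enqueue 3, 4, 5, 9, 10, 11 → queue [3, 4, 5, 9, 10, 11]
Visit 3 → queue [4, 5, 9, 10, 11]
Visit 4; enqueue 2 → queue [5, 9, 10, 11, 2]
Visit 5; enqueue 6 → queue [9, 10, 11, 2, 6]
Visit 9; enqueue 0, 7, 14 → queue [10, 11, 2, 6, 0, 7, 14]
Visit 10 → queue [11, 2, 6, 0, 7, 14]
Visit 11; enqueue 1, 12 → queue [2, 6, 0, 7, 14, 1, 12]
Visit 2 → queue [6, 0, 7, 14, 1, 12]
Visit 6 → queue [0, 7, 14, 1, 12]
Visit 0 → queue [7, 14, 1, 12]
Visit 7; enqueue 8 → queue [14, 1, 12, 8]
Visit 14 → queue [1, 12, 8]
Visit 1 → queue [12, 8]
Visit 12 → queue [8]
Visit 8 → queue []

13 3 4 5 9 10 11 2 6 0 7 14 1 12 8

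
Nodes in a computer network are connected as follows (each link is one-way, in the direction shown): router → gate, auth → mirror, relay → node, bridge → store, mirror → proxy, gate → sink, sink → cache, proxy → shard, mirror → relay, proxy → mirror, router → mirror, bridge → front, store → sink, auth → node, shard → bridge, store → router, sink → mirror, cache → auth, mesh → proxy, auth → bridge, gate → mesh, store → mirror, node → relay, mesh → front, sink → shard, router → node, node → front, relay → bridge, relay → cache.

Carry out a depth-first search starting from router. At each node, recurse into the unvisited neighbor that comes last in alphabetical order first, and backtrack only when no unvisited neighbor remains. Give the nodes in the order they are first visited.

router, node, relay, cache, auth, mirror, proxy, shard, bridge, store, sink, front, gate, mesh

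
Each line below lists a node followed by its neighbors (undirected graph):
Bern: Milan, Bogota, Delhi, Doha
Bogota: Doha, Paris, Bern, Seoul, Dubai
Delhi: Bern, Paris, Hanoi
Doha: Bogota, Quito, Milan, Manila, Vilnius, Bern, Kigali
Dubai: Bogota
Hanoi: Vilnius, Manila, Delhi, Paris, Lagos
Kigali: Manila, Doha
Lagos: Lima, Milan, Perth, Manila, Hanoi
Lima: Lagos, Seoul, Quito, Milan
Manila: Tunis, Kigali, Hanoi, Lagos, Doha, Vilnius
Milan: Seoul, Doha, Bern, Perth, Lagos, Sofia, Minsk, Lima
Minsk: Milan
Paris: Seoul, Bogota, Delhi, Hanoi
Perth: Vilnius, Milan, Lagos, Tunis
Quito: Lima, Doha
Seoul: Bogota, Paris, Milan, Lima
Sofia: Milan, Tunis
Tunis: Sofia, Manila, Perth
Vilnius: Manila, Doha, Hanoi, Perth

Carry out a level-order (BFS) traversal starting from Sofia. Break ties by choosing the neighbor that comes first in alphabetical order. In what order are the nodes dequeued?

Sofia → Milan → Tunis → Bern → Doha → Lagos → Lima → Minsk → Perth → Seoul → Manila → Bogota → Delhi → Kigali → Quito → Vilnius → Hanoi → Paris → Dubai

Visit Sofia; enqueue Milan, Tunis → queue [Milan, Tunis]
Visit Milan; enqueue Bern, Doha, Lagos, Lima, Minsk, Perth, Seoul → queue [Tunis, Bern, Doha, Lagos, Lima, Minsk, Perth, Seoul]
Visit Tunis; enqueue Manila → queue [Bern, Doha, Lagos, Lima, Minsk, Perth, Seoul, Manila]
Visit Bern; enqueue Bogota, Delhi → queue [Doha, Lagos, Lima, Minsk, Perth, Seoul, Manila, Bogota, Delhi]
Visit Doha; enqueue Kigali, Quito, Vilnius → queue [Lagos, Lima, Minsk, Perth, Seoul, Manila, Bogota, Delhi, Kigali, Quito, Vilnius]
Visit Lagos; enqueue Hanoi → queue [Lima, Minsk, Perth, Seoul, Manila, Bogota, Delhi, Kigali, Quito, Vilnius, Hanoi]
Visit Lima → queue [Minsk, Perth, Seoul, Manila, Bogota, Delhi, Kigali, Quito, Vilnius, Hanoi]
Visit Minsk → queue [Perth, Seoul, Manila, Bogota, Delhi, Kigali, Quito, Vilnius, Hanoi]
Visit Perth → queue [Seoul, Manila, Bogota, Delhi, Kigali, Quito, Vilnius, Hanoi]
Visit Seoul; enqueue Paris → queue [Manila, Bogota, Delhi, Kigali, Quito, Vilnius, Hanoi, Paris]
Visit Manila → queue [Bogota, Delhi, Kigali, Quito, Vilnius, Hanoi, Paris]
Visit Bogota; enqueue Dubai → queue [Delhi, Kigali, Quito, Vilnius, Hanoi, Paris, Dubai]
Visit Delhi → queue [Kigali, Quito, Vilnius, Hanoi, Paris, Dubai]
Visit Kigali → queue [Quito, Vilnius, Hanoi, Paris, Dubai]
Visit Quito → queue [Vilnius, Hanoi, Paris, Dubai]
Visit Vilnius → queue [Hanoi, Paris, Dubai]
Visit Hanoi → queue [Paris, Dubai]
Visit Paris → queue [Dubai]
Visit Dubai → queue []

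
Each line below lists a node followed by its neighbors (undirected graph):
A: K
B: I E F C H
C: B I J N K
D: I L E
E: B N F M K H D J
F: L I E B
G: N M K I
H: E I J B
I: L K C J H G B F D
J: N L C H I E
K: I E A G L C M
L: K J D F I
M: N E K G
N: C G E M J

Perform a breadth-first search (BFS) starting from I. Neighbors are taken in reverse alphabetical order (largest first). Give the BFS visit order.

I → L → K → J → H → G → F → D → C → B → M → E → A → N

Visit I; enqueue L, K, J, H, G, F, D, C, B → queue [L, K, J, H, G, F, D, C, B]
Visit L → queue [K, J, H, G, F, D, C, B]
Visit K; enqueue M, E, A → queue [J, H, G, F, D, C, B, M, E, A]
Visit J; enqueue N → queue [H, G, F, D, C, B, M, E, A, N]
Visit H → queue [G, F, D, C, B, M, E, A, N]
Visit G → queue [F, D, C, B, M, E, A, N]
Visit F → queue [D, C, B, M, E, A, N]
Visit D → queue [C, B, M, E, A, N]
Visit C → queue [B, M, E, A, N]
Visit B → queue [M, E, A, N]
Visit M → queue [E, A, N]
Visit E → queue [A, N]
Visit A → queue [N]
Visit N → queue []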